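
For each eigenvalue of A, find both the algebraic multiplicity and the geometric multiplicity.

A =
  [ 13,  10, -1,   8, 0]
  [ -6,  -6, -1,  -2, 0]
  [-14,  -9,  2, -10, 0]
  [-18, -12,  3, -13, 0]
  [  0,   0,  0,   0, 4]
λ = -1: alg = 4, geom = 2; λ = 4: alg = 1, geom = 1

Step 1 — factor the characteristic polynomial to read off the algebraic multiplicities:
  χ_A(x) = (x - 4)*(x + 1)^4

Step 2 — compute geometric multiplicities via the rank-nullity identity g(λ) = n − rank(A − λI):
  rank(A − (-1)·I) = 3, so dim ker(A − (-1)·I) = n − 3 = 2
  rank(A − (4)·I) = 4, so dim ker(A − (4)·I) = n − 4 = 1

Summary:
  λ = -1: algebraic multiplicity = 4, geometric multiplicity = 2
  λ = 4: algebraic multiplicity = 1, geometric multiplicity = 1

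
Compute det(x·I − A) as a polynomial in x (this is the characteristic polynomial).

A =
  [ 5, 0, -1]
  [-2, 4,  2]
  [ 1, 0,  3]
x^3 - 12*x^2 + 48*x - 64

Expanding det(x·I − A) (e.g. by cofactor expansion or by noting that A is similar to its Jordan form J, which has the same characteristic polynomial as A) gives
  χ_A(x) = x^3 - 12*x^2 + 48*x - 64
which factors as (x - 4)^3. The eigenvalues (with algebraic multiplicities) are λ = 4 with multiplicity 3.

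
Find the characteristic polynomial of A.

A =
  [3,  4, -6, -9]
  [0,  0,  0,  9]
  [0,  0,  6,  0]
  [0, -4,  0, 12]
x^4 - 21*x^3 + 162*x^2 - 540*x + 648

Expanding det(x·I − A) (e.g. by cofactor expansion or by noting that A is similar to its Jordan form J, which has the same characteristic polynomial as A) gives
  χ_A(x) = x^4 - 21*x^3 + 162*x^2 - 540*x + 648
which factors as (x - 6)^3*(x - 3). The eigenvalues (with algebraic multiplicities) are λ = 3 with multiplicity 1, λ = 6 with multiplicity 3.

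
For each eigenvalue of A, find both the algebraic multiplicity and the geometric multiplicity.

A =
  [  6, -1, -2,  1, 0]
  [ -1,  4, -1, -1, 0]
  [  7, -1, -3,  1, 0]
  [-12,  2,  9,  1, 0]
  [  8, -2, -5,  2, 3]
λ = -1: alg = 1, geom = 1; λ = 3: alg = 4, geom = 2

Step 1 — factor the characteristic polynomial to read off the algebraic multiplicities:
  χ_A(x) = (x - 3)^4*(x + 1)

Step 2 — compute geometric multiplicities via the rank-nullity identity g(λ) = n − rank(A − λI):
  rank(A − (-1)·I) = 4, so dim ker(A − (-1)·I) = n − 4 = 1
  rank(A − (3)·I) = 3, so dim ker(A − (3)·I) = n − 3 = 2

Summary:
  λ = -1: algebraic multiplicity = 1, geometric multiplicity = 1
  λ = 3: algebraic multiplicity = 4, geometric multiplicity = 2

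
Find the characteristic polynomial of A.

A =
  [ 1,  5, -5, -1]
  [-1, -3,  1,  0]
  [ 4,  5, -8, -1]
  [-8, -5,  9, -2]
x^4 + 12*x^3 + 54*x^2 + 108*x + 81

Expanding det(x·I − A) (e.g. by cofactor expansion or by noting that A is similar to its Jordan form J, which has the same characteristic polynomial as A) gives
  χ_A(x) = x^4 + 12*x^3 + 54*x^2 + 108*x + 81
which factors as (x + 3)^4. The eigenvalues (with algebraic multiplicities) are λ = -3 with multiplicity 4.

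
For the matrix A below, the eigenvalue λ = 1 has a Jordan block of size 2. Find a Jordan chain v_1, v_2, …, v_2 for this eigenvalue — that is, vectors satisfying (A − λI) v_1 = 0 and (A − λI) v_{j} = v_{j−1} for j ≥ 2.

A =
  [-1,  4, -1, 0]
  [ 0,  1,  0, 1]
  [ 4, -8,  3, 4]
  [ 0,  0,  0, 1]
A Jordan chain for λ = 1 of length 2:
v_1 = (-2, 0, 4, 0)ᵀ
v_2 = (1, 0, 0, 0)ᵀ

Let N = A − (1)·I. We want v_2 with N^2 v_2 = 0 but N^1 v_2 ≠ 0; then v_{j-1} := N · v_j for j = 2, …, 2.

Pick v_2 = (1, 0, 0, 0)ᵀ.
Then v_1 = N · v_2 = (-2, 0, 4, 0)ᵀ.

Sanity check: (A − (1)·I) v_1 = (0, 0, 0, 0)ᵀ = 0. ✓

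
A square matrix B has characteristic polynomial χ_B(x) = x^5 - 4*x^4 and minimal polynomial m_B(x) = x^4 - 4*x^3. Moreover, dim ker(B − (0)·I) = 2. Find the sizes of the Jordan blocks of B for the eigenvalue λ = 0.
Block sizes for λ = 0: [3, 1]

Step 1 — from the characteristic polynomial, algebraic multiplicity of λ = 0 is 4. From dim ker(B − (0)·I) = 2, there are exactly 2 Jordan blocks for λ = 0.
Step 2 — from the minimal polynomial, the factor (x − 0)^3 tells us the largest block for λ = 0 has size 3.
Step 3 — with total size 4, 2 blocks, and largest block 3, the block sizes (in nonincreasing order) are [3, 1].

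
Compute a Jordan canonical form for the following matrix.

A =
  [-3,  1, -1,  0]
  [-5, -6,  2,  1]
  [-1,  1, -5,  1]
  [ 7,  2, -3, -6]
J_2(-5) ⊕ J_2(-5)

The characteristic polynomial is
  det(x·I − A) = x^4 + 20*x^3 + 150*x^2 + 500*x + 625 = (x + 5)^4

Eigenvalues and multiplicities (the geometric multiplicity of λ is n − rank(A − λI), which equals the number of Jordan blocks for λ):
  λ = -5: algebraic multiplicity = 4, geometric multiplicity = 2

Determining the block sizes for each eigenvalue:
  λ = -5: with am = 4 and gm = 2, the partition is not yet determined (e.g. several partitions of 4 into 2 parts exist). Let N = A − (-5)·I. Computing rank(N^1) = 2, rank(N^2) = 0; the number of blocks of size ≥ j is rank(N^{j−1}) − rank(N^j), giving [2, 2]. So we have 2 block(s) of size 2 → block sizes [2, 2]

Assembling the blocks gives a Jordan form
J =
  [-5,  1,  0,  0]
  [ 0, -5,  0,  0]
  [ 0,  0, -5,  1]
  [ 0,  0,  0, -5]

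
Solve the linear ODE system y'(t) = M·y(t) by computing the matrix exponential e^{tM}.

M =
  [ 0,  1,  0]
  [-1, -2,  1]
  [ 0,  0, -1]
e^{tM} =
  [t*exp(-t) + exp(-t), t*exp(-t), t^2*exp(-t)/2]
  [-t*exp(-t), -t*exp(-t) + exp(-t), -t^2*exp(-t)/2 + t*exp(-t)]
  [0, 0, exp(-t)]

Strategy: write M = P · J · P⁻¹ where J is a Jordan canonical form, so e^{tM} = P · e^{tJ} · P⁻¹, and e^{tJ} can be computed block-by-block.

M has Jordan form
J =
  [-1,  1,  0]
  [ 0, -1,  1]
  [ 0,  0, -1]
(up to reordering of blocks).

Per-block formulas:
  For a 3×3 Jordan block J_3(-1): exp(t · J_3(-1)) = e^(-1t)·(I + t·N + (t^2/2)·N^2), where N is the 3×3 nilpotent shift.

After assembling e^{tJ} and conjugating by P, we get:

e^{tM} =
  [t*exp(-t) + exp(-t), t*exp(-t), t^2*exp(-t)/2]
  [-t*exp(-t), -t*exp(-t) + exp(-t), -t^2*exp(-t)/2 + t*exp(-t)]
  [0, 0, exp(-t)]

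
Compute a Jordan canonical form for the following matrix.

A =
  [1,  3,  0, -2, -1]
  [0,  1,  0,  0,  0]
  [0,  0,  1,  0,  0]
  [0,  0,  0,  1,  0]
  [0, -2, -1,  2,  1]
J_3(1) ⊕ J_1(1) ⊕ J_1(1)

The characteristic polynomial is
  det(x·I − A) = x^5 - 5*x^4 + 10*x^3 - 10*x^2 + 5*x - 1 = (x - 1)^5

Eigenvalues and multiplicities (the geometric multiplicity of λ is n − rank(A − λI), which equals the number of Jordan blocks for λ):
  λ = 1: algebraic multiplicity = 5, geometric multiplicity = 3

Determining the block sizes for each eigenvalue:
  λ = 1: with am = 5 and gm = 3, the partition is not yet determined (e.g. several partitions of 5 into 3 parts exist). Let N = A − (1)·I. Computing rank(N^1) = 2, rank(N^2) = 1, rank(N^3) = 0; the number of blocks of size ≥ j is rank(N^{j−1}) − rank(N^j), giving [3, 1, 1]. So we have 1 block(s) of size 3, 2 block(s) of size 1 → block sizes [3, 1, 1]

Assembling the blocks gives a Jordan form
J =
  [1, 1, 0, 0, 0]
  [0, 1, 1, 0, 0]
  [0, 0, 1, 0, 0]
  [0, 0, 0, 1, 0]
  [0, 0, 0, 0, 1]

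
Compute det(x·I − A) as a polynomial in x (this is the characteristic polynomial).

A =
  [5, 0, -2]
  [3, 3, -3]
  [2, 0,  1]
x^3 - 9*x^2 + 27*x - 27

Expanding det(x·I − A) (e.g. by cofactor expansion or by noting that A is similar to its Jordan form J, which has the same characteristic polynomial as A) gives
  χ_A(x) = x^3 - 9*x^2 + 27*x - 27
which factors as (x - 3)^3. The eigenvalues (with algebraic multiplicities) are λ = 3 with multiplicity 3.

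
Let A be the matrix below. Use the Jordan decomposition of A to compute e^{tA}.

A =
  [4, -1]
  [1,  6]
e^{tA} =
  [-t*exp(5*t) + exp(5*t), -t*exp(5*t)]
  [t*exp(5*t), t*exp(5*t) + exp(5*t)]

Strategy: write A = P · J · P⁻¹ where J is a Jordan canonical form, so e^{tA} = P · e^{tJ} · P⁻¹, and e^{tJ} can be computed block-by-block.

A has Jordan form
J =
  [5, 1]
  [0, 5]
(up to reordering of blocks).

Per-block formulas:
  For a 2×2 Jordan block J_2(5): exp(t · J_2(5)) = e^(5t)·(I + t·N), where N is the 2×2 nilpotent shift.

After assembling e^{tJ} and conjugating by P, we get:

e^{tA} =
  [-t*exp(5*t) + exp(5*t), -t*exp(5*t)]
  [t*exp(5*t), t*exp(5*t) + exp(5*t)]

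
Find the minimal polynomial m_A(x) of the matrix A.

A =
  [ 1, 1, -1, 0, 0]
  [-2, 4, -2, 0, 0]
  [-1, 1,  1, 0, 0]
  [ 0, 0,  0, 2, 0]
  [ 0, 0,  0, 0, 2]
x^2 - 4*x + 4

The characteristic polynomial is χ_A(x) = (x - 2)^5, so the eigenvalues are known. The minimal polynomial is
  m_A(x) = Π_λ (x − λ)^{k_λ}
where k_λ is the size of the *largest* Jordan block for λ (equivalently, the smallest k with (A − λI)^k v = 0 for every generalised eigenvector v of λ).

  λ = 2: largest Jordan block has size 2, contributing (x − 2)^2

So m_A(x) = (x - 2)^2 = x^2 - 4*x + 4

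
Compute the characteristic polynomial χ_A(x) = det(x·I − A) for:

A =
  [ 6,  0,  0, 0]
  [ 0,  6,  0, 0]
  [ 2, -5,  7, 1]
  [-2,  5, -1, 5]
x^4 - 24*x^3 + 216*x^2 - 864*x + 1296

Expanding det(x·I − A) (e.g. by cofactor expansion or by noting that A is similar to its Jordan form J, which has the same characteristic polynomial as A) gives
  χ_A(x) = x^4 - 24*x^3 + 216*x^2 - 864*x + 1296
which factors as (x - 6)^4. The eigenvalues (with algebraic multiplicities) are λ = 6 with multiplicity 4.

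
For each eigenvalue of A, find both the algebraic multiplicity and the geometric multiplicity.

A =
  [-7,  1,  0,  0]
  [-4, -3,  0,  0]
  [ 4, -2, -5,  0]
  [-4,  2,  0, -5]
λ = -5: alg = 4, geom = 3

Step 1 — factor the characteristic polynomial to read off the algebraic multiplicities:
  χ_A(x) = (x + 5)^4

Step 2 — compute geometric multiplicities via the rank-nullity identity g(λ) = n − rank(A − λI):
  rank(A − (-5)·I) = 1, so dim ker(A − (-5)·I) = n − 1 = 3

Summary:
  λ = -5: algebraic multiplicity = 4, geometric multiplicity = 3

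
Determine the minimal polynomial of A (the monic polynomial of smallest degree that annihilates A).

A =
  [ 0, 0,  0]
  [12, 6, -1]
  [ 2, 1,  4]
x^3 - 10*x^2 + 25*x

The characteristic polynomial is χ_A(x) = x*(x - 5)^2, so the eigenvalues are known. The minimal polynomial is
  m_A(x) = Π_λ (x − λ)^{k_λ}
where k_λ is the size of the *largest* Jordan block for λ (equivalently, the smallest k with (A − λI)^k v = 0 for every generalised eigenvector v of λ).

  λ = 0: largest Jordan block has size 1, contributing (x − 0)
  λ = 5: largest Jordan block has size 2, contributing (x − 5)^2

So m_A(x) = x*(x - 5)^2 = x^3 - 10*x^2 + 25*x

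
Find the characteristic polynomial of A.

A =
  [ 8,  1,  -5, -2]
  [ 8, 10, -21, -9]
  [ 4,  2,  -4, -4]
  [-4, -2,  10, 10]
x^4 - 24*x^3 + 216*x^2 - 864*x + 1296

Expanding det(x·I − A) (e.g. by cofactor expansion or by noting that A is similar to its Jordan form J, which has the same characteristic polynomial as A) gives
  χ_A(x) = x^4 - 24*x^3 + 216*x^2 - 864*x + 1296
which factors as (x - 6)^4. The eigenvalues (with algebraic multiplicities) are λ = 6 with multiplicity 4.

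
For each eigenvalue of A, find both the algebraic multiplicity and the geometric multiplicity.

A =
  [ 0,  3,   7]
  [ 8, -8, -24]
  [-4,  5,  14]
λ = 2: alg = 3, geom = 1

Step 1 — factor the characteristic polynomial to read off the algebraic multiplicities:
  χ_A(x) = (x - 2)^3

Step 2 — compute geometric multiplicities via the rank-nullity identity g(λ) = n − rank(A − λI):
  rank(A − (2)·I) = 2, so dim ker(A − (2)·I) = n − 2 = 1

Summary:
  λ = 2: algebraic multiplicity = 3, geometric multiplicity = 1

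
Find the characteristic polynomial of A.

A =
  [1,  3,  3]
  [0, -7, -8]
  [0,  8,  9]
x^3 - 3*x^2 + 3*x - 1

Expanding det(x·I − A) (e.g. by cofactor expansion or by noting that A is similar to its Jordan form J, which has the same characteristic polynomial as A) gives
  χ_A(x) = x^3 - 3*x^2 + 3*x - 1
which factors as (x - 1)^3. The eigenvalues (with algebraic multiplicities) are λ = 1 with multiplicity 3.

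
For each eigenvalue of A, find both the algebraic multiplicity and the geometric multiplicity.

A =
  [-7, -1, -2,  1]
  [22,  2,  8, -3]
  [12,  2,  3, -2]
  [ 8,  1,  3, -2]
λ = -1: alg = 4, geom = 2

Step 1 — factor the characteristic polynomial to read off the algebraic multiplicities:
  χ_A(x) = (x + 1)^4

Step 2 — compute geometric multiplicities via the rank-nullity identity g(λ) = n − rank(A − λI):
  rank(A − (-1)·I) = 2, so dim ker(A − (-1)·I) = n − 2 = 2

Summary:
  λ = -1: algebraic multiplicity = 4, geometric multiplicity = 2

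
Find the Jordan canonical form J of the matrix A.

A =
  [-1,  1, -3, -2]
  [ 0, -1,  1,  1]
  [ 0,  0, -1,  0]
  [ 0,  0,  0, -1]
J_3(-1) ⊕ J_1(-1)

The characteristic polynomial is
  det(x·I − A) = x^4 + 4*x^3 + 6*x^2 + 4*x + 1 = (x + 1)^4

Eigenvalues and multiplicities (the geometric multiplicity of λ is n − rank(A − λI), which equals the number of Jordan blocks for λ):
  λ = -1: algebraic multiplicity = 4, geometric multiplicity = 2

Determining the block sizes for each eigenvalue:
  λ = -1: with am = 4 and gm = 2, the partition is not yet determined (e.g. several partitions of 4 into 2 parts exist). Let N = A − (-1)·I. Computing rank(N^1) = 2, rank(N^2) = 1, rank(N^3) = 0; the number of blocks of size ≥ j is rank(N^{j−1}) − rank(N^j), giving [2, 1, 1]. So we have 1 block(s) of size 3, 1 block(s) of size 1 → block sizes [3, 1]

Assembling the blocks gives a Jordan form
J =
  [-1,  1,  0,  0]
  [ 0, -1,  1,  0]
  [ 0,  0, -1,  0]
  [ 0,  0,  0, -1]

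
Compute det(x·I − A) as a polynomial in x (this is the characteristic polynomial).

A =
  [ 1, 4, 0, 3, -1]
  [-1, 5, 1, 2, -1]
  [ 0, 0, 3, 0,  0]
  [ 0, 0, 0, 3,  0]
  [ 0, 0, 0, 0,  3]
x^5 - 15*x^4 + 90*x^3 - 270*x^2 + 405*x - 243

Expanding det(x·I − A) (e.g. by cofactor expansion or by noting that A is similar to its Jordan form J, which has the same characteristic polynomial as A) gives
  χ_A(x) = x^5 - 15*x^4 + 90*x^3 - 270*x^2 + 405*x - 243
which factors as (x - 3)^5. The eigenvalues (with algebraic multiplicities) are λ = 3 with multiplicity 5.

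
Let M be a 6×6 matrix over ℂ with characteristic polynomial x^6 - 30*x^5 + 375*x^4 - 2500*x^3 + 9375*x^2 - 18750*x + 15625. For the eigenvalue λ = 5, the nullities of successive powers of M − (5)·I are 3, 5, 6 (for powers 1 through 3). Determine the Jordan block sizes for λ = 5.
Block sizes for λ = 5: [3, 2, 1]

From the dimensions of kernels of powers, the number of Jordan blocks of size at least j is d_j − d_{j−1} where d_j = dim ker(N^j) (with d_0 = 0). Computing the differences gives [3, 2, 1].
The number of blocks of size exactly k is (#blocks of size ≥ k) − (#blocks of size ≥ k + 1), so the partition is: 1 block(s) of size 1, 1 block(s) of size 2, 1 block(s) of size 3.
In nonincreasing order the block sizes are [3, 2, 1].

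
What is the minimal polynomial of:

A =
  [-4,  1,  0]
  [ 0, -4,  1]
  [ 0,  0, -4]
x^3 + 12*x^2 + 48*x + 64

The characteristic polynomial is χ_A(x) = (x + 4)^3, so the eigenvalues are known. The minimal polynomial is
  m_A(x) = Π_λ (x − λ)^{k_λ}
where k_λ is the size of the *largest* Jordan block for λ (equivalently, the smallest k with (A − λI)^k v = 0 for every generalised eigenvector v of λ).

  λ = -4: largest Jordan block has size 3, contributing (x + 4)^3

So m_A(x) = (x + 4)^3 = x^3 + 12*x^2 + 48*x + 64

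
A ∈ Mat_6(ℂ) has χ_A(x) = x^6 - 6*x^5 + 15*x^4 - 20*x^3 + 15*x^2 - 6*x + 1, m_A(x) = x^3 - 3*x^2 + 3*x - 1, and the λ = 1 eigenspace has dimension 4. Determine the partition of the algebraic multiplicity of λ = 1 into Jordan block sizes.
Block sizes for λ = 1: [3, 1, 1, 1]

Step 1 — from the characteristic polynomial, algebraic multiplicity of λ = 1 is 6. From dim ker(A − (1)·I) = 4, there are exactly 4 Jordan blocks for λ = 1.
Step 2 — from the minimal polynomial, the factor (x − 1)^3 tells us the largest block for λ = 1 has size 3.
Step 3 — with total size 6, 4 blocks, and largest block 3, the block sizes (in nonincreasing order) are [3, 1, 1, 1].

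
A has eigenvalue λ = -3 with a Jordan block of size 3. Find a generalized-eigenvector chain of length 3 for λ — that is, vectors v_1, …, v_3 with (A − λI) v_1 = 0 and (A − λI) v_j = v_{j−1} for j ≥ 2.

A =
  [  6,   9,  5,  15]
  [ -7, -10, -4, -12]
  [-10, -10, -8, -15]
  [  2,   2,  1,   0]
A Jordan chain for λ = -3 of length 3:
v_1 = (-2, 2, 0, 0)ᵀ
v_2 = (9, -7, -10, 2)ᵀ
v_3 = (1, 0, 0, 0)ᵀ

Let N = A − (-3)·I. We want v_3 with N^3 v_3 = 0 but N^2 v_3 ≠ 0; then v_{j-1} := N · v_j for j = 3, …, 2.

Pick v_3 = (1, 0, 0, 0)ᵀ.
Then v_2 = N · v_3 = (9, -7, -10, 2)ᵀ.
Then v_1 = N · v_2 = (-2, 2, 0, 0)ᵀ.

Sanity check: (A − (-3)·I) v_1 = (0, 0, 0, 0)ᵀ = 0. ✓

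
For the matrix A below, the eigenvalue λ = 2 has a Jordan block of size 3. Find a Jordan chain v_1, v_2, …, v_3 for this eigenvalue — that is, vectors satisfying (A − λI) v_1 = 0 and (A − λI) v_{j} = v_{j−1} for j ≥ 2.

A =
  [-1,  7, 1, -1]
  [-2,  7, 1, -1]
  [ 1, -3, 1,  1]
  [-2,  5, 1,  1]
A Jordan chain for λ = 2 of length 3:
v_1 = (-2, -1, 0, -1)ᵀ
v_2 = (-3, -2, 1, -2)ᵀ
v_3 = (1, 0, 0, 0)ᵀ

Let N = A − (2)·I. We want v_3 with N^3 v_3 = 0 but N^2 v_3 ≠ 0; then v_{j-1} := N · v_j for j = 3, …, 2.

Pick v_3 = (1, 0, 0, 0)ᵀ.
Then v_2 = N · v_3 = (-3, -2, 1, -2)ᵀ.
Then v_1 = N · v_2 = (-2, -1, 0, -1)ᵀ.

Sanity check: (A − (2)·I) v_1 = (0, 0, 0, 0)ᵀ = 0. ✓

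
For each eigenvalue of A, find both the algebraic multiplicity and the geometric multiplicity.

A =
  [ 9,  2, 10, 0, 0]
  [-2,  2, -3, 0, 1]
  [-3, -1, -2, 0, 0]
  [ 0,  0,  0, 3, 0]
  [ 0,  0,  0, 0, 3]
λ = 3: alg = 5, geom = 3

Step 1 — factor the characteristic polynomial to read off the algebraic multiplicities:
  χ_A(x) = (x - 3)^5

Step 2 — compute geometric multiplicities via the rank-nullity identity g(λ) = n − rank(A − λI):
  rank(A − (3)·I) = 2, so dim ker(A − (3)·I) = n − 2 = 3

Summary:
  λ = 3: algebraic multiplicity = 5, geometric multiplicity = 3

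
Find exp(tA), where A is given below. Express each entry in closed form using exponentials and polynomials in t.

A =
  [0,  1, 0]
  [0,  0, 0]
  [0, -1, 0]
e^{tA} =
  [1, t, 0]
  [0, 1, 0]
  [0, -t, 1]

Strategy: write A = P · J · P⁻¹ where J is a Jordan canonical form, so e^{tA} = P · e^{tJ} · P⁻¹, and e^{tJ} can be computed block-by-block.

A has Jordan form
J =
  [0, 1, 0]
  [0, 0, 0]
  [0, 0, 0]
(up to reordering of blocks).

Per-block formulas:
  For a 1×1 block at λ = 0: exp(t · [0]) = [e^(0t)].
  For a 2×2 Jordan block J_2(0): exp(t · J_2(0)) = e^(0t)·(I + t·N), where N is the 2×2 nilpotent shift.

After assembling e^{tJ} and conjugating by P, we get:

e^{tA} =
  [1, t, 0]
  [0, 1, 0]
  [0, -t, 1]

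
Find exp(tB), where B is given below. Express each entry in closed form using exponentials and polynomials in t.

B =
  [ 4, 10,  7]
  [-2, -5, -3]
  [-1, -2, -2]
e^{tB} =
  [-t^2*exp(-t) + 5*t*exp(-t) + exp(-t), -2*t^2*exp(-t) + 10*t*exp(-t), -t^2*exp(-t) + 7*t*exp(-t)]
  [t^2*exp(-t)/2 - 2*t*exp(-t), t^2*exp(-t) - 4*t*exp(-t) + exp(-t), t^2*exp(-t)/2 - 3*t*exp(-t)]
  [-t*exp(-t), -2*t*exp(-t), -t*exp(-t) + exp(-t)]

Strategy: write B = P · J · P⁻¹ where J is a Jordan canonical form, so e^{tB} = P · e^{tJ} · P⁻¹, and e^{tJ} can be computed block-by-block.

B has Jordan form
J =
  [-1,  1,  0]
  [ 0, -1,  1]
  [ 0,  0, -1]
(up to reordering of blocks).

Per-block formulas:
  For a 3×3 Jordan block J_3(-1): exp(t · J_3(-1)) = e^(-1t)·(I + t·N + (t^2/2)·N^2), where N is the 3×3 nilpotent shift.

After assembling e^{tJ} and conjugating by P, we get:

e^{tB} =
  [-t^2*exp(-t) + 5*t*exp(-t) + exp(-t), -2*t^2*exp(-t) + 10*t*exp(-t), -t^2*exp(-t) + 7*t*exp(-t)]
  [t^2*exp(-t)/2 - 2*t*exp(-t), t^2*exp(-t) - 4*t*exp(-t) + exp(-t), t^2*exp(-t)/2 - 3*t*exp(-t)]
  [-t*exp(-t), -2*t*exp(-t), -t*exp(-t) + exp(-t)]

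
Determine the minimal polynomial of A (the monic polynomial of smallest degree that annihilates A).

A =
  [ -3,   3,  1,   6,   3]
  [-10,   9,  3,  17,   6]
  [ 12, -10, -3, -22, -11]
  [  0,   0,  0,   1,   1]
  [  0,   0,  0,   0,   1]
x^3 - 3*x^2 + 3*x - 1

The characteristic polynomial is χ_A(x) = (x - 1)^5, so the eigenvalues are known. The minimal polynomial is
  m_A(x) = Π_λ (x − λ)^{k_λ}
where k_λ is the size of the *largest* Jordan block for λ (equivalently, the smallest k with (A − λI)^k v = 0 for every generalised eigenvector v of λ).

  λ = 1: largest Jordan block has size 3, contributing (x − 1)^3

So m_A(x) = (x - 1)^3 = x^3 - 3*x^2 + 3*x - 1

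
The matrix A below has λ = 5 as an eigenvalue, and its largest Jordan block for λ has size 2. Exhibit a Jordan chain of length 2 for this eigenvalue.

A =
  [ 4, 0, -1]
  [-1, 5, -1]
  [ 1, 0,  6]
A Jordan chain for λ = 5 of length 2:
v_1 = (-1, -1, 1)ᵀ
v_2 = (1, 0, 0)ᵀ

Let N = A − (5)·I. We want v_2 with N^2 v_2 = 0 but N^1 v_2 ≠ 0; then v_{j-1} := N · v_j for j = 2, …, 2.

Pick v_2 = (1, 0, 0)ᵀ.
Then v_1 = N · v_2 = (-1, -1, 1)ᵀ.

Sanity check: (A − (5)·I) v_1 = (0, 0, 0)ᵀ = 0. ✓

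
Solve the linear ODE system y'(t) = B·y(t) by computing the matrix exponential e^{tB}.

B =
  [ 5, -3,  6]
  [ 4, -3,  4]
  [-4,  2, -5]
e^{tB} =
  [6*t*exp(-t) + exp(-t), -3*t*exp(-t), 6*t*exp(-t)]
  [4*t*exp(-t), -2*t*exp(-t) + exp(-t), 4*t*exp(-t)]
  [-4*t*exp(-t), 2*t*exp(-t), -4*t*exp(-t) + exp(-t)]

Strategy: write B = P · J · P⁻¹ where J is a Jordan canonical form, so e^{tB} = P · e^{tJ} · P⁻¹, and e^{tJ} can be computed block-by-block.

B has Jordan form
J =
  [-1,  1,  0]
  [ 0, -1,  0]
  [ 0,  0, -1]
(up to reordering of blocks).

Per-block formulas:
  For a 2×2 Jordan block J_2(-1): exp(t · J_2(-1)) = e^(-1t)·(I + t·N), where N is the 2×2 nilpotent shift.
  For a 1×1 block at λ = -1: exp(t · [-1]) = [e^(-1t)].

After assembling e^{tJ} and conjugating by P, we get:

e^{tB} =
  [6*t*exp(-t) + exp(-t), -3*t*exp(-t), 6*t*exp(-t)]
  [4*t*exp(-t), -2*t*exp(-t) + exp(-t), 4*t*exp(-t)]
  [-4*t*exp(-t), 2*t*exp(-t), -4*t*exp(-t) + exp(-t)]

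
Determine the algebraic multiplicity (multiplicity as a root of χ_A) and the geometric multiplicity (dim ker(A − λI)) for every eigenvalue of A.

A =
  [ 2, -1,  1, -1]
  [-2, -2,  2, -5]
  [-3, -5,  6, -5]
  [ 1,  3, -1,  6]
λ = 3: alg = 4, geom = 2

Step 1 — factor the characteristic polynomial to read off the algebraic multiplicities:
  χ_A(x) = (x - 3)^4

Step 2 — compute geometric multiplicities via the rank-nullity identity g(λ) = n − rank(A − λI):
  rank(A − (3)·I) = 2, so dim ker(A − (3)·I) = n − 2 = 2

Summary:
  λ = 3: algebraic multiplicity = 4, geometric multiplicity = 2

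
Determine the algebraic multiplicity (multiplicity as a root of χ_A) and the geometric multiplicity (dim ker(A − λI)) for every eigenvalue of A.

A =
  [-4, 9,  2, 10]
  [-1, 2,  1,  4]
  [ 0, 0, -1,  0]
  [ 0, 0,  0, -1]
λ = -1: alg = 4, geom = 2

Step 1 — factor the characteristic polynomial to read off the algebraic multiplicities:
  χ_A(x) = (x + 1)^4

Step 2 — compute geometric multiplicities via the rank-nullity identity g(λ) = n − rank(A − λI):
  rank(A − (-1)·I) = 2, so dim ker(A − (-1)·I) = n − 2 = 2

Summary:
  λ = -1: algebraic multiplicity = 4, geometric multiplicity = 2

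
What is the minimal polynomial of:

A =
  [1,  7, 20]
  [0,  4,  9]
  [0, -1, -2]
x^3 - 3*x^2 + 3*x - 1

The characteristic polynomial is χ_A(x) = (x - 1)^3, so the eigenvalues are known. The minimal polynomial is
  m_A(x) = Π_λ (x − λ)^{k_λ}
where k_λ is the size of the *largest* Jordan block for λ (equivalently, the smallest k with (A − λI)^k v = 0 for every generalised eigenvector v of λ).

  λ = 1: largest Jordan block has size 3, contributing (x − 1)^3

So m_A(x) = (x - 1)^3 = x^3 - 3*x^2 + 3*x - 1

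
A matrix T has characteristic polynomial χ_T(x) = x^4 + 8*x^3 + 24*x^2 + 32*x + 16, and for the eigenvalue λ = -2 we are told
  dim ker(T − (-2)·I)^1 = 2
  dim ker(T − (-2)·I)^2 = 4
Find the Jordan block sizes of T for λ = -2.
Block sizes for λ = -2: [2, 2]

From the dimensions of kernels of powers, the number of Jordan blocks of size at least j is d_j − d_{j−1} where d_j = dim ker(N^j) (with d_0 = 0). Computing the differences gives [2, 2].
The number of blocks of size exactly k is (#blocks of size ≥ k) − (#blocks of size ≥ k + 1), so the partition is: 2 block(s) of size 2.
In nonincreasing order the block sizes are [2, 2].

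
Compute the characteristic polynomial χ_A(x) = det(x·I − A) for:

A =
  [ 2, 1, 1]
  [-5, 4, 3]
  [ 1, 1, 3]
x^3 - 9*x^2 + 27*x - 27

Expanding det(x·I − A) (e.g. by cofactor expansion or by noting that A is similar to its Jordan form J, which has the same characteristic polynomial as A) gives
  χ_A(x) = x^3 - 9*x^2 + 27*x - 27
which factors as (x - 3)^3. The eigenvalues (with algebraic multiplicities) are λ = 3 with multiplicity 3.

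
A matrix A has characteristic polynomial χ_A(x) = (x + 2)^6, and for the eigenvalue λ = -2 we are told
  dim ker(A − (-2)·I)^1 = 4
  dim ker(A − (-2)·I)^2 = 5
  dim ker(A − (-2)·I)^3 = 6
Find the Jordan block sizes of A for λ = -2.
Block sizes for λ = -2: [3, 1, 1, 1]

From the dimensions of kernels of powers, the number of Jordan blocks of size at least j is d_j − d_{j−1} where d_j = dim ker(N^j) (with d_0 = 0). Computing the differences gives [4, 1, 1].
The number of blocks of size exactly k is (#blocks of size ≥ k) − (#blocks of size ≥ k + 1), so the partition is: 3 block(s) of size 1, 1 block(s) of size 3.
In nonincreasing order the block sizes are [3, 1, 1, 1].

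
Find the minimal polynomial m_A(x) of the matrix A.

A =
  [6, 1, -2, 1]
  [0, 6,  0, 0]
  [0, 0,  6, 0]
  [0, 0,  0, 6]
x^2 - 12*x + 36

The characteristic polynomial is χ_A(x) = (x - 6)^4, so the eigenvalues are known. The minimal polynomial is
  m_A(x) = Π_λ (x − λ)^{k_λ}
where k_λ is the size of the *largest* Jordan block for λ (equivalently, the smallest k with (A − λI)^k v = 0 for every generalised eigenvector v of λ).

  λ = 6: largest Jordan block has size 2, contributing (x − 6)^2

So m_A(x) = (x - 6)^2 = x^2 - 12*x + 36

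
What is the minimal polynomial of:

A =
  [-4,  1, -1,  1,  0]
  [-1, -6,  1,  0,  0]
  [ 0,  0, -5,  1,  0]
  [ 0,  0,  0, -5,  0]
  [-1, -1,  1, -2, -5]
x^2 + 10*x + 25

The characteristic polynomial is χ_A(x) = (x + 5)^5, so the eigenvalues are known. The minimal polynomial is
  m_A(x) = Π_λ (x − λ)^{k_λ}
where k_λ is the size of the *largest* Jordan block for λ (equivalently, the smallest k with (A − λI)^k v = 0 for every generalised eigenvector v of λ).

  λ = -5: largest Jordan block has size 2, contributing (x + 5)^2

So m_A(x) = (x + 5)^2 = x^2 + 10*x + 25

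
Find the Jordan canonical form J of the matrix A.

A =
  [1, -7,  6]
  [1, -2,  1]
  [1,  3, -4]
J_1(-5) ⊕ J_2(0)

The characteristic polynomial is
  det(x·I − A) = x^3 + 5*x^2 = x^2*(x + 5)

Eigenvalues and multiplicities (the geometric multiplicity of λ is n − rank(A − λI), which equals the number of Jordan blocks for λ):
  λ = -5: algebraic multiplicity = 1, geometric multiplicity = 1
  λ = 0: algebraic multiplicity = 2, geometric multiplicity = 1

Determining the block sizes for each eigenvalue:
  λ = -5: one block (gm = 1), so the single block has size am = 1 → block sizes [1]
  λ = 0: one block (gm = 1), so the single block has size am = 2 → block sizes [2]

Assembling the blocks gives a Jordan form
J =
  [-5, 0, 0]
  [ 0, 0, 1]
  [ 0, 0, 0]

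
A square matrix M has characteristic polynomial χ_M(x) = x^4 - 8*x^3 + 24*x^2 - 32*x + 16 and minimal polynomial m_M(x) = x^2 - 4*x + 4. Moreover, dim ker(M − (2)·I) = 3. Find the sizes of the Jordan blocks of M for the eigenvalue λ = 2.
Block sizes for λ = 2: [2, 1, 1]

Step 1 — from the characteristic polynomial, algebraic multiplicity of λ = 2 is 4. From dim ker(M − (2)·I) = 3, there are exactly 3 Jordan blocks for λ = 2.
Step 2 — from the minimal polynomial, the factor (x − 2)^2 tells us the largest block for λ = 2 has size 2.
Step 3 — with total size 4, 3 blocks, and largest block 2, the block sizes (in nonincreasing order) are [2, 1, 1].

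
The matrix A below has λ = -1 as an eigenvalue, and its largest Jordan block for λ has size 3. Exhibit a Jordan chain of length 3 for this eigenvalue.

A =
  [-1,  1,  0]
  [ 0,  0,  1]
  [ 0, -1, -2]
A Jordan chain for λ = -1 of length 3:
v_1 = (1, 0, 0)ᵀ
v_2 = (1, 1, -1)ᵀ
v_3 = (0, 1, 0)ᵀ

Let N = A − (-1)·I. We want v_3 with N^3 v_3 = 0 but N^2 v_3 ≠ 0; then v_{j-1} := N · v_j for j = 3, …, 2.

Pick v_3 = (0, 1, 0)ᵀ.
Then v_2 = N · v_3 = (1, 1, -1)ᵀ.
Then v_1 = N · v_2 = (1, 0, 0)ᵀ.

Sanity check: (A − (-1)·I) v_1 = (0, 0, 0)ᵀ = 0. ✓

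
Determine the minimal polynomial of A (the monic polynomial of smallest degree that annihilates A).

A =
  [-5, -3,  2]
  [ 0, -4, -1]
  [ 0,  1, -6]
x^3 + 15*x^2 + 75*x + 125

The characteristic polynomial is χ_A(x) = (x + 5)^3, so the eigenvalues are known. The minimal polynomial is
  m_A(x) = Π_λ (x − λ)^{k_λ}
where k_λ is the size of the *largest* Jordan block for λ (equivalently, the smallest k with (A − λI)^k v = 0 for every generalised eigenvector v of λ).

  λ = -5: largest Jordan block has size 3, contributing (x + 5)^3

So m_A(x) = (x + 5)^3 = x^3 + 15*x^2 + 75*x + 125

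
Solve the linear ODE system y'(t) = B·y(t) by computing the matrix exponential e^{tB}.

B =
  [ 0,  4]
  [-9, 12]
e^{tB} =
  [-6*t*exp(6*t) + exp(6*t), 4*t*exp(6*t)]
  [-9*t*exp(6*t), 6*t*exp(6*t) + exp(6*t)]

Strategy: write B = P · J · P⁻¹ where J is a Jordan canonical form, so e^{tB} = P · e^{tJ} · P⁻¹, and e^{tJ} can be computed block-by-block.

B has Jordan form
J =
  [6, 1]
  [0, 6]
(up to reordering of blocks).

Per-block formulas:
  For a 2×2 Jordan block J_2(6): exp(t · J_2(6)) = e^(6t)·(I + t·N), where N is the 2×2 nilpotent shift.

After assembling e^{tJ} and conjugating by P, we get:

e^{tB} =
  [-6*t*exp(6*t) + exp(6*t), 4*t*exp(6*t)]
  [-9*t*exp(6*t), 6*t*exp(6*t) + exp(6*t)]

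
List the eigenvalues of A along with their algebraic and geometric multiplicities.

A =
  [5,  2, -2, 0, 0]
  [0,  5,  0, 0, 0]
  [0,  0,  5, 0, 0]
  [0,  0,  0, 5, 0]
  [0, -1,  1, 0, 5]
λ = 5: alg = 5, geom = 4

Step 1 — factor the characteristic polynomial to read off the algebraic multiplicities:
  χ_A(x) = (x - 5)^5

Step 2 — compute geometric multiplicities via the rank-nullity identity g(λ) = n − rank(A − λI):
  rank(A − (5)·I) = 1, so dim ker(A − (5)·I) = n − 1 = 4

Summary:
  λ = 5: algebraic multiplicity = 5, geometric multiplicity = 4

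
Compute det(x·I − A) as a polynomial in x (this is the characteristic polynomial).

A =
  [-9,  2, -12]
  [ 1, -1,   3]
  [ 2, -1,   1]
x^3 + 9*x^2 + 24*x + 20

Expanding det(x·I − A) (e.g. by cofactor expansion or by noting that A is similar to its Jordan form J, which has the same characteristic polynomial as A) gives
  χ_A(x) = x^3 + 9*x^2 + 24*x + 20
which factors as (x + 2)^2*(x + 5). The eigenvalues (with algebraic multiplicities) are λ = -5 with multiplicity 1, λ = -2 with multiplicity 2.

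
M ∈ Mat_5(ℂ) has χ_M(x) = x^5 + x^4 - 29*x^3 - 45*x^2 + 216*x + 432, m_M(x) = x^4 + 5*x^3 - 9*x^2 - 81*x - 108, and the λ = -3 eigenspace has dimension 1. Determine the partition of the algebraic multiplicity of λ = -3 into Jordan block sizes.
Block sizes for λ = -3: [3]

Step 1 — from the characteristic polynomial, algebraic multiplicity of λ = -3 is 3. From dim ker(M − (-3)·I) = 1, there are exactly 1 Jordan blocks for λ = -3.
Step 2 — from the minimal polynomial, the factor (x + 3)^3 tells us the largest block for λ = -3 has size 3.
Step 3 — with total size 3, 1 blocks, and largest block 3, the block sizes (in nonincreasing order) are [3].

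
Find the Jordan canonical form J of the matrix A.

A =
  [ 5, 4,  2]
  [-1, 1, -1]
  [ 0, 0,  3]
J_2(3) ⊕ J_1(3)

The characteristic polynomial is
  det(x·I − A) = x^3 - 9*x^2 + 27*x - 27 = (x - 3)^3

Eigenvalues and multiplicities (the geometric multiplicity of λ is n − rank(A − λI), which equals the number of Jordan blocks for λ):
  λ = 3: algebraic multiplicity = 3, geometric multiplicity = 2

Determining the block sizes for each eigenvalue:
  λ = 3: 2 blocks summing to 3 forces exactly one block of size 2 and the rest size 1 → block sizes [2, 1]

Assembling the blocks gives a Jordan form
J =
  [3, 1, 0]
  [0, 3, 0]
  [0, 0, 3]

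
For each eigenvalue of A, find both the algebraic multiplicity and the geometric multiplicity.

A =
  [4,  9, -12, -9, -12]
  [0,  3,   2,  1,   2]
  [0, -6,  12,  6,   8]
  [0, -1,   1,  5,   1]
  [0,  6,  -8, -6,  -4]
λ = 4: alg = 5, geom = 3

Step 1 — factor the characteristic polynomial to read off the algebraic multiplicities:
  χ_A(x) = (x - 4)^5

Step 2 — compute geometric multiplicities via the rank-nullity identity g(λ) = n − rank(A − λI):
  rank(A − (4)·I) = 2, so dim ker(A − (4)·I) = n − 2 = 3

Summary:
  λ = 4: algebraic multiplicity = 5, geometric multiplicity = 3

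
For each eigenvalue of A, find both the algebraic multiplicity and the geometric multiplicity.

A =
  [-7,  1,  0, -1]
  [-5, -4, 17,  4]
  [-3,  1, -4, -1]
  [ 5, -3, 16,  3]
λ = -4: alg = 3, geom = 1; λ = 0: alg = 1, geom = 1

Step 1 — factor the characteristic polynomial to read off the algebraic multiplicities:
  χ_A(x) = x*(x + 4)^3

Step 2 — compute geometric multiplicities via the rank-nullity identity g(λ) = n − rank(A − λI):
  rank(A − (-4)·I) = 3, so dim ker(A − (-4)·I) = n − 3 = 1
  rank(A − (0)·I) = 3, so dim ker(A − (0)·I) = n − 3 = 1

Summary:
  λ = -4: algebraic multiplicity = 3, geometric multiplicity = 1
  λ = 0: algebraic multiplicity = 1, geometric multiplicity = 1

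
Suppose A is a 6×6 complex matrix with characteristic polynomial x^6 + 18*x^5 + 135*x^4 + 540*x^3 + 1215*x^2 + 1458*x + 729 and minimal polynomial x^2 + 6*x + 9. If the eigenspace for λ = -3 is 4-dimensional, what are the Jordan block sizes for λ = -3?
Block sizes for λ = -3: [2, 2, 1, 1]

Step 1 — from the characteristic polynomial, algebraic multiplicity of λ = -3 is 6. From dim ker(A − (-3)·I) = 4, there are exactly 4 Jordan blocks for λ = -3.
Step 2 — from the minimal polynomial, the factor (x + 3)^2 tells us the largest block for λ = -3 has size 2.
Step 3 — with total size 6, 4 blocks, and largest block 2, the block sizes (in nonincreasing order) are [2, 2, 1, 1].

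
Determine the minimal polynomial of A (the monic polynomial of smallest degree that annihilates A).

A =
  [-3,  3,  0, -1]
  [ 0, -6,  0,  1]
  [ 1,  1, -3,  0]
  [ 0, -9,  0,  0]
x^2 + 6*x + 9

The characteristic polynomial is χ_A(x) = (x + 3)^4, so the eigenvalues are known. The minimal polynomial is
  m_A(x) = Π_λ (x − λ)^{k_λ}
where k_λ is the size of the *largest* Jordan block for λ (equivalently, the smallest k with (A − λI)^k v = 0 for every generalised eigenvector v of λ).

  λ = -3: largest Jordan block has size 2, contributing (x + 3)^2

So m_A(x) = (x + 3)^2 = x^2 + 6*x + 9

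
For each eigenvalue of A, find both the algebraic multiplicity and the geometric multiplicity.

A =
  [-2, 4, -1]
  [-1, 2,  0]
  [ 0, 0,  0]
λ = 0: alg = 3, geom = 1

Step 1 — factor the characteristic polynomial to read off the algebraic multiplicities:
  χ_A(x) = x^3

Step 2 — compute geometric multiplicities via the rank-nullity identity g(λ) = n − rank(A − λI):
  rank(A − (0)·I) = 2, so dim ker(A − (0)·I) = n − 2 = 1

Summary:
  λ = 0: algebraic multiplicity = 3, geometric multiplicity = 1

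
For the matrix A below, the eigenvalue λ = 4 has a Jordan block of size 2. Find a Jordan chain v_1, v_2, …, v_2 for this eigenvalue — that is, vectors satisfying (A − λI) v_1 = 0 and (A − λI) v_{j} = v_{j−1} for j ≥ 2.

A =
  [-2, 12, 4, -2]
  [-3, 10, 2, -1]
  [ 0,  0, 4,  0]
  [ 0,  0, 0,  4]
A Jordan chain for λ = 4 of length 2:
v_1 = (-6, -3, 0, 0)ᵀ
v_2 = (1, 0, 0, 0)ᵀ

Let N = A − (4)·I. We want v_2 with N^2 v_2 = 0 but N^1 v_2 ≠ 0; then v_{j-1} := N · v_j for j = 2, …, 2.

Pick v_2 = (1, 0, 0, 0)ᵀ.
Then v_1 = N · v_2 = (-6, -3, 0, 0)ᵀ.

Sanity check: (A − (4)·I) v_1 = (0, 0, 0, 0)ᵀ = 0. ✓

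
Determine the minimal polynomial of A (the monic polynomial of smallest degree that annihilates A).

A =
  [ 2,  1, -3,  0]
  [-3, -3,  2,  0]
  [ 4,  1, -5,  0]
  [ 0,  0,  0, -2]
x^3 + 6*x^2 + 12*x + 8

The characteristic polynomial is χ_A(x) = (x + 2)^4, so the eigenvalues are known. The minimal polynomial is
  m_A(x) = Π_λ (x − λ)^{k_λ}
where k_λ is the size of the *largest* Jordan block for λ (equivalently, the smallest k with (A − λI)^k v = 0 for every generalised eigenvector v of λ).

  λ = -2: largest Jordan block has size 3, contributing (x + 2)^3

So m_A(x) = (x + 2)^3 = x^3 + 6*x^2 + 12*x + 8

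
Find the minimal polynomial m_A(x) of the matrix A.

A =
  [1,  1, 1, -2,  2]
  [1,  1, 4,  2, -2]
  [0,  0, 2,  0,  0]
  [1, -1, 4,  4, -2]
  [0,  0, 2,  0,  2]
x^3 - 6*x^2 + 12*x - 8

The characteristic polynomial is χ_A(x) = (x - 2)^5, so the eigenvalues are known. The minimal polynomial is
  m_A(x) = Π_λ (x − λ)^{k_λ}
where k_λ is the size of the *largest* Jordan block for λ (equivalently, the smallest k with (A − λI)^k v = 0 for every generalised eigenvector v of λ).

  λ = 2: largest Jordan block has size 3, contributing (x − 2)^3

So m_A(x) = (x - 2)^3 = x^3 - 6*x^2 + 12*x - 8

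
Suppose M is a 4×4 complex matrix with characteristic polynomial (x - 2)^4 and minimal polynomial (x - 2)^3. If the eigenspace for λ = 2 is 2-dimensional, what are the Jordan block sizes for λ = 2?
Block sizes for λ = 2: [3, 1]

Step 1 — from the characteristic polynomial, algebraic multiplicity of λ = 2 is 4. From dim ker(M − (2)·I) = 2, there are exactly 2 Jordan blocks for λ = 2.
Step 2 — from the minimal polynomial, the factor (x − 2)^3 tells us the largest block for λ = 2 has size 3.
Step 3 — with total size 4, 2 blocks, and largest block 3, the block sizes (in nonincreasing order) are [3, 1].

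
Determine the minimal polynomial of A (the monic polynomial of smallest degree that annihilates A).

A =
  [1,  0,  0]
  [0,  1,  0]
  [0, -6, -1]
x^2 - 1

The characteristic polynomial is χ_A(x) = (x - 1)^2*(x + 1), so the eigenvalues are known. The minimal polynomial is
  m_A(x) = Π_λ (x − λ)^{k_λ}
where k_λ is the size of the *largest* Jordan block for λ (equivalently, the smallest k with (A − λI)^k v = 0 for every generalised eigenvector v of λ).

  λ = -1: largest Jordan block has size 1, contributing (x + 1)
  λ = 1: largest Jordan block has size 1, contributing (x − 1)

So m_A(x) = (x - 1)*(x + 1) = x^2 - 1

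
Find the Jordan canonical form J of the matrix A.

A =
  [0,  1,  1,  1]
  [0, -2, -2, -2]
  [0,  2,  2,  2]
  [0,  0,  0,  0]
J_2(0) ⊕ J_1(0) ⊕ J_1(0)

The characteristic polynomial is
  det(x·I − A) = x^4

Eigenvalues and multiplicities (the geometric multiplicity of λ is n − rank(A − λI), which equals the number of Jordan blocks for λ):
  λ = 0: algebraic multiplicity = 4, geometric multiplicity = 3

Determining the block sizes for each eigenvalue:
  λ = 0: 3 blocks summing to 4 forces exactly one block of size 2 and the rest size 1 → block sizes [2, 1, 1]

Assembling the blocks gives a Jordan form
J =
  [0, 1, 0, 0]
  [0, 0, 0, 0]
  [0, 0, 0, 0]
  [0, 0, 0, 0]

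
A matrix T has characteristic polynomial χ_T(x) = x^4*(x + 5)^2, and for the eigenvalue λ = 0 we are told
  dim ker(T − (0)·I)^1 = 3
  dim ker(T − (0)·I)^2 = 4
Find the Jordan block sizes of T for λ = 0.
Block sizes for λ = 0: [2, 1, 1]

From the dimensions of kernels of powers, the number of Jordan blocks of size at least j is d_j − d_{j−1} where d_j = dim ker(N^j) (with d_0 = 0). Computing the differences gives [3, 1].
The number of blocks of size exactly k is (#blocks of size ≥ k) − (#blocks of size ≥ k + 1), so the partition is: 2 block(s) of size 1, 1 block(s) of size 2.
In nonincreasing order the block sizes are [2, 1, 1].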